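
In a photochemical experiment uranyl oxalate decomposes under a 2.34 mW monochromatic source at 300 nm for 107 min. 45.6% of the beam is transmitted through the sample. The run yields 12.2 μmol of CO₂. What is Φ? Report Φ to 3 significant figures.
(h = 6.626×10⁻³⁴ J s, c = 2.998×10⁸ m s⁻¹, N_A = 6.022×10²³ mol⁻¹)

Product: 12.2 μmol = 1.22×10⁻⁵ mol.
Photon energy at 300 nm: hc/λ = (6.626×10⁻³⁴)(2.998×10⁸)/(300×10⁻⁹) = 6.622×10⁻¹⁹ J.
Energy delivered: (2.34 mW)(6420 s) = 15.02 J.
Photons incident: 15.02 / 6.622×10⁻¹⁹ = 2.268×10¹⁹, i.e. 2.268×10¹⁹/6.022×10²³ = 3.766×10⁻⁵ mol.
Fraction absorbed: 1 − 45.6/100 = 0.5440.
Photons absorbed: 0.5440 × 3.766×10⁻⁵ = 2.049×10⁻⁵ mol.
Φ = 1.22×10⁻⁵ mol / 2.049×10⁻⁵ mol photons = 0.595.

Φ = 0.595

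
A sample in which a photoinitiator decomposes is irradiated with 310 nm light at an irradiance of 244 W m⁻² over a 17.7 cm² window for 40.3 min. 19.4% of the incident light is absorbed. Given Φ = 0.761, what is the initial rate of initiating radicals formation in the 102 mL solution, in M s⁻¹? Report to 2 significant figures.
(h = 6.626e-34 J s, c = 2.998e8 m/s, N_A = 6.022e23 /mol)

1.6e-6 M s⁻¹

Photon energy at 310 nm: hc/λ = (6.626e-34)(2.998e8)/(310e-9) = 6.408e-19 J.
Energy delivered: (244 W m⁻²)(17.7e-4 m²)(2418 s) = 1044 J.
Photons incident: 1044 / 6.408e-19 = 1.629e21, i.e. 1.629e21/6.022e23 = 0.002705 mol.
Photons absorbed: 0.194 × 0.002705 = 5.248e-4 mol.
Product formed: 0.761 × 5.248e-4 = 3.994e-4 mol.
Rate: 3.994e-4 mol / (2418 s × 0.102 L) = 1.6e-6 M s⁻¹.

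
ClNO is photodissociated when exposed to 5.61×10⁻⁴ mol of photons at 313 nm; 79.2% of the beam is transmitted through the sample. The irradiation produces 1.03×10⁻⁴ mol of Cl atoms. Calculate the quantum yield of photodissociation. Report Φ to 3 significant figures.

Φ = 0.883

Fraction absorbed: 1 − 79.2/100 = 0.2080.
Photons absorbed: 0.2080 × 5.61×10⁻⁴ = 1.167×10⁻⁴ mol.
Φ = 1.03×10⁻⁴ mol / 1.167×10⁻⁴ mol photons = 0.883.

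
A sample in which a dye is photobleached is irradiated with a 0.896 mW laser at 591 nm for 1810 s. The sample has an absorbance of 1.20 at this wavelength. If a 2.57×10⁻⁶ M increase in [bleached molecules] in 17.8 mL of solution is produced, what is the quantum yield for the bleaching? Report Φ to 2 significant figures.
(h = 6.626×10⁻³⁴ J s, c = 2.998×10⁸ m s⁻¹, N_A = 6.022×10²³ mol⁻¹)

Product: (2.57×10⁻⁶ M)(0.0178 L) = 4.575×10⁻⁸ mol.
Photon energy at 591 nm: hc/λ = (6.626×10⁻³⁴)(2.998×10⁸)/(591×10⁻⁹) = 3.361×10⁻¹⁹ J.
Energy delivered: (0.896 mW)(1810 s) = 1.622 J.
Photons incident: 1.622 / 3.361×10⁻¹⁹ = 4.826×10¹⁸, i.e. 4.826×10¹⁸/6.022×10²³ = 8.014×10⁻⁶ mol.
Fraction absorbed: 1 − 10^(−1.20) = 0.9369.
Photons absorbed: 0.9369 × 8.014×10⁻⁶ = 7.508×10⁻⁶ mol.
Φ = 4.575×10⁻⁸ mol / 7.508×10⁻⁶ mol photons = 0.0061.

Φ = 0.0061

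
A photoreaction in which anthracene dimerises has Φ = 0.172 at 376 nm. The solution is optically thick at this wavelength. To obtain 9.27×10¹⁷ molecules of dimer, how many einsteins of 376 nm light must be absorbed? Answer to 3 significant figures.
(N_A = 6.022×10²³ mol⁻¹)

Product: 9.27×10¹⁷ / 6.022×10²³ = 1.539×10⁻⁶ mol.
Photons that must be absorbed: 1.539×10⁻⁶ / 0.172 = 8.948×10⁻⁶ mol.

8.95×10⁻⁶ einstein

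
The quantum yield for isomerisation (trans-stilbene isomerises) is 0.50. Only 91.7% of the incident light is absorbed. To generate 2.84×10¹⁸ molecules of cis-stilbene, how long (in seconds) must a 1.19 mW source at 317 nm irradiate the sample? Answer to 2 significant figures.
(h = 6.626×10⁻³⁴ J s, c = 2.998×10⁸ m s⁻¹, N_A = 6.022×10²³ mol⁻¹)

t ≈ 3300 s

Product: 2.84×10¹⁸ / 6.022×10²³ = 4.716×10⁻⁶ mol.
Photons that must be absorbed: 4.716×10⁻⁶ / 0.50 = 9.432×10⁻⁶ mol.
Incident photons needed: 9.432×10⁻⁶ / 0.917 = 1.029×10⁻⁵ mol.
Photon energy: hc/λ = 6.266×10⁻¹⁹ J; per mole, 3.773×10⁵ J mol⁻¹.
Energy required: 1.029×10⁻⁵ × 3.773×10⁵ = 3.882 J.
Time: 3.882 J / 0.00119 W = 3300 s.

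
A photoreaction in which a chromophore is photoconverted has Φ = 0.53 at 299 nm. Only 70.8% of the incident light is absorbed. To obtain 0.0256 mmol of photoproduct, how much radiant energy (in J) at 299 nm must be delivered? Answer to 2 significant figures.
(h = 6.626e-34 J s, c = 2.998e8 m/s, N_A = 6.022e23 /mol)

27 J

Product: 0.0256 mmol = 2.56e-5 mol.
Photons that must be absorbed: 2.56e-5 / 0.53 = 4.830e-5 mol.
Incident photons needed: 4.830e-5 / 0.708 = 6.822e-5 mol.
Photon energy: hc/λ = 6.644e-19 J; per mole, 4.001e5 J mol⁻¹.
Energy required: 6.822e-5 × 4.001e5 = 27 J.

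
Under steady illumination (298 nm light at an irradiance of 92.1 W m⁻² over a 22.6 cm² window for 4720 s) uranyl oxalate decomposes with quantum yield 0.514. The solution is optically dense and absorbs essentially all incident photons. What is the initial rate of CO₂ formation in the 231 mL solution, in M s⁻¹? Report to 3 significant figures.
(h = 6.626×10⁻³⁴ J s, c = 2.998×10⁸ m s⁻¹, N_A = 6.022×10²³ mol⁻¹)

Photon energy at 298 nm: hc/λ = (6.626×10⁻³⁴)(2.998×10⁸)/(298×10⁻⁹) = 6.666×10⁻¹⁹ J.
Energy delivered: (92.1 W m⁻²)(22.6×10⁻⁴ m²)(4720 s) = 982.4 J.
Photons incident: 982.4 / 6.666×10⁻¹⁹ = 1.474×10²¹, i.e. 1.474×10²¹/6.022×10²³ = 0.002448 mol.
Product formed: 0.514 × 0.002448 = 0.001258 mol.
Rate: 0.001258 mol / (4720 s × 0.231 L) = 1.15×10⁻⁶ M s⁻¹.

1.15×10⁻⁶ M s⁻¹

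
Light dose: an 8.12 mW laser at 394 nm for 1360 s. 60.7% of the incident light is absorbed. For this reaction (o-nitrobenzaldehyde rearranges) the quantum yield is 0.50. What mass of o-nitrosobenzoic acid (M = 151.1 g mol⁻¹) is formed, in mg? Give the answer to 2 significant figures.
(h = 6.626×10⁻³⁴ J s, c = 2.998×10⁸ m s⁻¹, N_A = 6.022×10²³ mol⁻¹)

Photon energy at 394 nm: hc/λ = (6.626×10⁻³⁴)(2.998×10⁸)/(394×10⁻⁹) = 5.042×10⁻¹⁹ J.
Energy delivered: (8.12 mW)(1360 s) = 11.04 J.
Photons incident: 11.04 / 5.042×10⁻¹⁹ = 2.190×10¹⁹, i.e. 2.190×10¹⁹/6.022×10²³ = 3.637×10⁻⁵ mol.
Photons absorbed: 0.607 × 3.637×10⁻⁵ = 2.208×10⁻⁵ mol.
Product: Φ × n_abs = 0.50 × 2.208×10⁻⁵ = 1.104×10⁻⁵ mol.
Mass: 1.104×10⁻⁵ × 151.1 = 0.001668 g = 1.7 mg.

1.7 mg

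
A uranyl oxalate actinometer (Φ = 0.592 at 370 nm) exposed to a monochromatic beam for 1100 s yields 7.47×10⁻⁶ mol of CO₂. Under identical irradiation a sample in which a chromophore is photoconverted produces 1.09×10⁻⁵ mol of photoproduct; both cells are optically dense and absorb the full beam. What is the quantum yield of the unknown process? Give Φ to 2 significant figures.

Φ = 0.86

Photons absorbed by the actinometer: 7.47×10⁻⁶ / 0.592 = 1.262×10⁻⁵ mol.
Φ(unknown) = 1.09×10⁻⁵ / 1.262×10⁻⁵ = 0.86.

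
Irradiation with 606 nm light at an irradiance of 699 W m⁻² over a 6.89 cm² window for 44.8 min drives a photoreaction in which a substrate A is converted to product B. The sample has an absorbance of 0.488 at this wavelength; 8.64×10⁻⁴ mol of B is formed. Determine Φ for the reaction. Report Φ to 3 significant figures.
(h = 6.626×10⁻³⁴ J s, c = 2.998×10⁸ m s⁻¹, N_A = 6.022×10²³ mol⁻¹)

Φ = 0.195

Photon energy at 606 nm: hc/λ = (6.626×10⁻³⁴)(2.998×10⁸)/(606×10⁻⁹) = 3.278×10⁻¹⁹ J.
Energy delivered: (699 W m⁻²)(6.89×10⁻⁴ m²)(2688 s) = 1295 J.
Photons incident: 1295 / 3.278×10⁻¹⁹ = 3.951×10²¹, i.e. 3.951×10²¹/6.022×10²³ = 0.006561 mol.
Fraction absorbed: 1 − 10^(−0.488) = 0.6749.
Photons absorbed: 0.6749 × 0.006561 = 0.004428 mol.
Φ = 8.64×10⁻⁴ mol / 0.004428 mol photons = 0.195.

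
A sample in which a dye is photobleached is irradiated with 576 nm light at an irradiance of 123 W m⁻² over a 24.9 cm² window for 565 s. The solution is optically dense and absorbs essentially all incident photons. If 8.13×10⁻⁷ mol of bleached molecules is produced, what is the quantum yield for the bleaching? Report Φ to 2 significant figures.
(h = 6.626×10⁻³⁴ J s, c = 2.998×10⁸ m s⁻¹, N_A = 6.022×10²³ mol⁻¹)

Φ = 9.8×10⁻⁴

Photon energy at 576 nm: hc/λ = (6.626×10⁻³⁴)(2.998×10⁸)/(576×10⁻⁹) = 3.449×10⁻¹⁹ J.
Energy delivered: (123 W m⁻²)(24.9×10⁻⁴ m²)(565 s) = 173.0 J.
Photons incident: 173.0 / 3.449×10⁻¹⁹ = 5.016×10²⁰, i.e. 5.016×10²⁰/6.022×10²³ = 8.329×10⁻⁴ mol.
Φ = 8.13×10⁻⁷ mol / 8.329×10⁻⁴ mol photons = 9.8×10⁻⁴.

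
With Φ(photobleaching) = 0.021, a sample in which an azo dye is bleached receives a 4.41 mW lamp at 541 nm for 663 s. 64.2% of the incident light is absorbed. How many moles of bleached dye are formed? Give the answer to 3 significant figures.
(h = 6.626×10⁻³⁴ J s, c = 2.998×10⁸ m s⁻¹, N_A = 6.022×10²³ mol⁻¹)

1.78×10⁻⁷ mol

Photon energy at 541 nm: hc/λ = (6.626×10⁻³⁴)(2.998×10⁸)/(541×10⁻⁹) = 3.672×10⁻¹⁹ J.
Energy delivered: (4.41 mW)(663 s) = 2.924 J.
Photons incident: 2.924 / 3.672×10⁻¹⁹ = 7.963×10¹⁸, i.e. 7.963×10¹⁸/6.022×10²³ = 1.322×10⁻⁵ mol.
Photons absorbed: 0.642 × 1.322×10⁻⁵ = 8.487×10⁻⁶ mol.
Product: Φ × n_abs = 0.021 × 8.487×10⁻⁶ = 1.782×10⁻⁷ mol.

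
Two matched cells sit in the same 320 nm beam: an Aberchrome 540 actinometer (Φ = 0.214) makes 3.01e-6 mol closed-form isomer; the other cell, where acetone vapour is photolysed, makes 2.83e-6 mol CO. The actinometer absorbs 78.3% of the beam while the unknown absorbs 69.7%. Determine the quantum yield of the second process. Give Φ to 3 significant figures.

Photons absorbed by the actinometer: 3.01e-6 / 0.214 = 1.407e-5 mol.
Incident flux: 1.407e-5 / 0.783 = 1.797e-5 einstein.
Absorbed by unknown: 0.697 × 1.797e-5 = 1.253e-5 mol.
Φ(unknown) = 2.83e-6 / 1.253e-5 = 0.226.

Φ = 0.226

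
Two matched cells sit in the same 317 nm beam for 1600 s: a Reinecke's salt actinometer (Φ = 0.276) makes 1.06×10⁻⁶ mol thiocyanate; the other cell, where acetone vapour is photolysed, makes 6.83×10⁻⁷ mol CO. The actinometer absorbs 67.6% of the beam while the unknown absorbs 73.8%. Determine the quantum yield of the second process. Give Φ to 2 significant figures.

Photons absorbed by the actinometer: 1.06×10⁻⁶ / 0.276 = 3.841×10⁻⁶ mol.
Incident flux: 3.841×10⁻⁶ / 0.676 = 5.682×10⁻⁶ einstein.
Absorbed by unknown: 0.738 × 5.682×10⁻⁶ = 4.193×10⁻⁶ mol.
Φ(unknown) = 6.83×10⁻⁷ / 4.193×10⁻⁶ = 0.16.

Φ = 0.16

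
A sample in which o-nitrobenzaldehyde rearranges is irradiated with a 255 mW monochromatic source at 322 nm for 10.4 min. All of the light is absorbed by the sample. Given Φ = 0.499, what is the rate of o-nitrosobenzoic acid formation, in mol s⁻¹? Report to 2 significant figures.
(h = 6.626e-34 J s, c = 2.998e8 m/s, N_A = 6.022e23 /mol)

3.4e-7 mol s⁻¹

Photon energy at 322 nm: hc/λ = (6.626e-34)(2.998e8)/(322e-9) = 6.169e-19 J.
Energy delivered: (255 mW)(624 s) = 159.1 J.
Photons incident: 159.1 / 6.169e-19 = 2.579e20, i.e. 2.579e20/6.022e23 = 4.283e-4 mol.
Product formed: 0.499 × 4.283e-4 = 2.137e-4 mol.
Rate: 2.137e-4 / 624 s = 3.4e-7 mol s⁻¹.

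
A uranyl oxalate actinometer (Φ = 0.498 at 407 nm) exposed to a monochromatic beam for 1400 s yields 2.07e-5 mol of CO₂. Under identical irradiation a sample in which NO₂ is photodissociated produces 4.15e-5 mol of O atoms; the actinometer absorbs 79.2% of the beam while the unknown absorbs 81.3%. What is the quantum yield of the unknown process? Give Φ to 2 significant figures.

Photons absorbed by the actinometer: 2.07e-5 / 0.498 = 4.157e-5 mol.
Incident flux: 4.157e-5 / 0.792 = 5.249e-5 einstein.
Absorbed by unknown: 0.813 × 5.249e-5 = 4.267e-5 mol.
Φ(unknown) = 4.15e-5 / 4.267e-5 = 0.97.

Φ = 0.97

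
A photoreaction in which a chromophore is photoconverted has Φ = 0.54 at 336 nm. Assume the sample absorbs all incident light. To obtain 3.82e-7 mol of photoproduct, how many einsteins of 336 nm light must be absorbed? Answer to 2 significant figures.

Photons that must be absorbed: 3.82e-7 / 0.54 = 7.074e-7 mol.

7.1e-7 einstein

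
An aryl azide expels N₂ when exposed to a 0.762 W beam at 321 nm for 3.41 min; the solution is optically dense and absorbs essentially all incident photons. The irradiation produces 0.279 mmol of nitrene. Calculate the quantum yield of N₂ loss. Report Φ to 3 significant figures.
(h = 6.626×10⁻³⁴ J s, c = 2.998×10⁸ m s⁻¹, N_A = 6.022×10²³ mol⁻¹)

Φ = 0.667

Product: 0.279 mmol = 2.79×10⁻⁴ mol.
Photon energy at 321 nm: hc/λ = (6.626×10⁻³⁴)(2.998×10⁸)/(321×10⁻⁹) = 6.188×10⁻¹⁹ J.
Energy delivered: (0.762 W)(204.6 s) = 155.9 J.
Photons incident: 155.9 / 6.188×10⁻¹⁹ = 2.519×10²⁰, i.e. 2.519×10²⁰/6.022×10²³ = 4.183×10⁻⁴ mol.
Φ = 2.79×10⁻⁴ mol / 4.183×10⁻⁴ mol photons = 0.667.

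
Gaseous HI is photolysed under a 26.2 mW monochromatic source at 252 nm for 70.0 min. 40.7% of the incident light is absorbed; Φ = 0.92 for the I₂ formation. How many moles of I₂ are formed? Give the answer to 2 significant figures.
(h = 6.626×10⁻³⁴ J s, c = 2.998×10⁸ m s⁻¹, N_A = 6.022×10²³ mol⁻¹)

8.7×10⁻⁵ mol

Photon energy at 252 nm: hc/λ = (6.626×10⁻³⁴)(2.998×10⁸)/(252×10⁻⁹) = 7.883×10⁻¹⁹ J.
Energy delivered: (26.2 mW)(4200 s) = 110.0 J.
Photons incident: 110.0 / 7.883×10⁻¹⁹ = 1.395×10²⁰, i.e. 1.395×10²⁰/6.022×10²³ = 2.317×10⁻⁴ mol.
Photons absorbed: 0.407 × 2.317×10⁻⁴ = 9.430×10⁻⁵ mol.
Product: Φ × n_abs = 0.92 × 9.430×10⁻⁵ = 8.676×10⁻⁵ mol.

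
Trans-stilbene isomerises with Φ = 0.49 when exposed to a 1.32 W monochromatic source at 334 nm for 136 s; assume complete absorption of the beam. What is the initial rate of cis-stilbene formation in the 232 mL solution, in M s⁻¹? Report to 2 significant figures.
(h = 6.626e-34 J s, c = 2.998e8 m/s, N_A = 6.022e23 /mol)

7.8e-6 M s⁻¹

Photon energy at 334 nm: hc/λ = (6.626e-34)(2.998e8)/(334e-9) = 5.948e-19 J.
Energy delivered: (1.32 W)(136 s) = 179.5 J.
Photons incident: 179.5 / 5.948e-19 = 3.018e20, i.e. 3.018e20/6.022e23 = 5.012e-4 mol.
Product formed: 0.49 × 5.012e-4 = 2.456e-4 mol.
Rate: 2.456e-4 mol / (136 s × 0.232 L) = 7.8e-6 M s⁻¹.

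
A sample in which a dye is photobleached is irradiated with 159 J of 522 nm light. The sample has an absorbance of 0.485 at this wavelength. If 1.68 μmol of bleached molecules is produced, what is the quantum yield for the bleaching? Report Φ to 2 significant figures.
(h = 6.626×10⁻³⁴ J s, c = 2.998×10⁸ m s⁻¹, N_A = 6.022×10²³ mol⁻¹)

Φ = 0.0036

Product: 1.68 μmol = 1.68×10⁻⁶ mol.
Photon energy at 522 nm: hc/λ = (6.626×10⁻³⁴)(2.998×10⁸)/(522×10⁻⁹) = 3.806×10⁻¹⁹ J.
Photons incident: 159 / 3.806×10⁻¹⁹ = 4.178×10²⁰, i.e. 4.178×10²⁰/6.022×10²³ = 6.938×10⁻⁴ mol.
Fraction absorbed: 1 − 10^(−0.485) = 0.6727.
Photons absorbed: 0.6727 × 6.938×10⁻⁴ = 4.667×10⁻⁴ mol.
Φ = 1.68×10⁻⁶ mol / 4.667×10⁻⁴ mol photons = 0.0036.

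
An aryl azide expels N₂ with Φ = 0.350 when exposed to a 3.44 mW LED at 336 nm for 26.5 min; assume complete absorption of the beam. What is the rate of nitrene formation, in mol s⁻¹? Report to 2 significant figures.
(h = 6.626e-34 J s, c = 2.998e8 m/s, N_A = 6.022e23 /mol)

Photon energy at 336 nm: hc/λ = (6.626e-34)(2.998e8)/(336e-9) = 5.912e-19 J.
Energy delivered: (3.44 mW)(1590 s) = 5.470 J.
Photons incident: 5.470 / 5.912e-19 = 9.252e18, i.e. 9.252e18/6.022e23 = 1.536e-5 mol.
Product formed: 0.350 × 1.536e-5 = 5.376e-6 mol.
Rate: 5.376e-6 / 1590 s = 3.4e-9 mol s⁻¹.

3.4e-9 mol s⁻¹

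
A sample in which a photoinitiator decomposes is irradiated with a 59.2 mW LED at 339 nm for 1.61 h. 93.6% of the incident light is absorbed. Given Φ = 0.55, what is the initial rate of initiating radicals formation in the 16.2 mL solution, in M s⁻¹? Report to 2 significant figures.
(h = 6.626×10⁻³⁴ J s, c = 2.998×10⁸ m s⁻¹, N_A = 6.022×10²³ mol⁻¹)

Photon energy at 339 nm: hc/λ = (6.626×10⁻³⁴)(2.998×10⁸)/(339×10⁻⁹) = 5.860×10⁻¹⁹ J.
Energy delivered: (59.2 mW)(5796 s) = 343.1 J.
Photons incident: 343.1 / 5.860×10⁻¹⁹ = 5.855×10²⁰, i.e. 5.855×10²⁰/6.022×10²³ = 9.723×10⁻⁴ mol.
Photons absorbed: 0.936 × 9.723×10⁻⁴ = 9.101×10⁻⁴ mol.
Product formed: 0.55 × 9.101×10⁻⁴ = 5.006×10⁻⁴ mol.
Rate: 5.006×10⁻⁴ mol / (5796 s × 0.0162 L) = 5.3×10⁻⁶ M s⁻¹.

5.3×10⁻⁶ M s⁻¹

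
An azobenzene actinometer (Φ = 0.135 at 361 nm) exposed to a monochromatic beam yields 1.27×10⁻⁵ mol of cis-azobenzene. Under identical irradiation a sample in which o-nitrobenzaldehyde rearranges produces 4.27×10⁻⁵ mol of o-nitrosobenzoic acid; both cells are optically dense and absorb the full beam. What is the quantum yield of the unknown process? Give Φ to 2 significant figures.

Φ = 0.45

Photons absorbed by the actinometer: 1.27×10⁻⁵ / 0.135 = 9.407×10⁻⁵ mol.
Φ(unknown) = 4.27×10⁻⁵ / 9.407×10⁻⁵ = 0.45.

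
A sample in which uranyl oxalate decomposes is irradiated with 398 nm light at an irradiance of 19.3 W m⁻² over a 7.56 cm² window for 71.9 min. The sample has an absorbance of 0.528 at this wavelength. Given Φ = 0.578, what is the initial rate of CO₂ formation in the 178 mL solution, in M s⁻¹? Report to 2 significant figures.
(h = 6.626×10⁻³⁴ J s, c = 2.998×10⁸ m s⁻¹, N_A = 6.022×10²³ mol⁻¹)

1.1×10⁻⁷ M s⁻¹

Photon energy at 398 nm: hc/λ = (6.626×10⁻³⁴)(2.998×10⁸)/(398×10⁻⁹) = 4.991×10⁻¹⁹ J.
Energy delivered: (19.3 W m⁻²)(7.56×10⁻⁴ m²)(4314 s) = 62.94 J.
Photons incident: 62.94 / 4.991×10⁻¹⁹ = 1.261×10²⁰, i.e. 1.261×10²⁰/6.022×10²³ = 2.094×10⁻⁴ mol.
Fraction absorbed: 1 − 10^(−0.528) = 0.7035.
Photons absorbed: 0.7035 × 2.094×10⁻⁴ = 1.473×10⁻⁴ mol.
Product formed: 0.578 × 1.473×10⁻⁴ = 8.514×10⁻⁵ mol.
Rate: 8.514×10⁻⁵ mol / (4314 s × 0.178 L) = 1.1×10⁻⁷ M s⁻¹.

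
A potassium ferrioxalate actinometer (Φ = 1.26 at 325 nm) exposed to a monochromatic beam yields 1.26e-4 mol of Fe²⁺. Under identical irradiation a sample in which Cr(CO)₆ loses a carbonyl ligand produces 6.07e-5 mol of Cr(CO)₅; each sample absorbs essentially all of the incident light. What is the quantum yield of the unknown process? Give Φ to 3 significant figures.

Photons absorbed by the actinometer: 1.26e-4 / 1.26 = 1.000e-4 mol.
Φ(unknown) = 6.07e-5 / 1.000e-4 = 0.607.

Φ = 0.607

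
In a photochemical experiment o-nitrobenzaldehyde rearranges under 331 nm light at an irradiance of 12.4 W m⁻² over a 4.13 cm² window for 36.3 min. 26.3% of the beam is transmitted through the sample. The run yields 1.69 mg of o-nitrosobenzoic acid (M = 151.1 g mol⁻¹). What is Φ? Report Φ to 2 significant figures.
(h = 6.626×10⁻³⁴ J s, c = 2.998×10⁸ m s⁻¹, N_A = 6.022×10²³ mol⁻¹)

Product: 1.69 mg / 151.1 g mol⁻¹ = 1.118×10⁻⁵ mol.
Photon energy at 331 nm: hc/λ = (6.626×10⁻³⁴)(2.998×10⁸)/(331×10⁻⁹) = 6.001×10⁻¹⁹ J.
Energy delivered: (12.4 W m⁻²)(4.13×10⁻⁴ m²)(2178 s) = 11.15 J.
Photons incident: 11.15 / 6.001×10⁻¹⁹ = 1.858×10¹⁹, i.e. 1.858×10¹⁹/6.022×10²³ = 3.085×10⁻⁵ mol.
Fraction absorbed: 1 − 26.3/100 = 0.7370.
Photons absorbed: 0.7370 × 3.085×10⁻⁵ = 2.274×10⁻⁵ mol.
Φ = 1.118×10⁻⁵ mol / 2.274×10⁻⁵ mol photons = 0.49.

Φ = 0.49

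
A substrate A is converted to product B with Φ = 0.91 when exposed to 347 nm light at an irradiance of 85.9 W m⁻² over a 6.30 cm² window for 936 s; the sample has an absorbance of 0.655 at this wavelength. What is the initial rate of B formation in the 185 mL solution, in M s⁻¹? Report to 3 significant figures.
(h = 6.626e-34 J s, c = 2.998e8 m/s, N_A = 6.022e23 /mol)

6.01e-7 M s⁻¹

Photon energy at 347 nm: hc/λ = (6.626e-34)(2.998e8)/(347e-9) = 5.725e-19 J.
Energy delivered: (85.9 W m⁻²)(6.30e-4 m²)(936 s) = 50.65 J.
Photons incident: 50.65 / 5.725e-19 = 8.847e19, i.e. 8.847e19/6.022e23 = 1.469e-4 mol.
Fraction absorbed: 1 − 10^(−0.655) = 0.7787.
Photons absorbed: 0.7787 × 1.469e-4 = 1.144e-4 mol.
Product formed: 0.91 × 1.144e-4 = 1.041e-4 mol.
Rate: 1.041e-4 mol / (936 s × 0.185 L) = 6.01e-7 M s⁻¹.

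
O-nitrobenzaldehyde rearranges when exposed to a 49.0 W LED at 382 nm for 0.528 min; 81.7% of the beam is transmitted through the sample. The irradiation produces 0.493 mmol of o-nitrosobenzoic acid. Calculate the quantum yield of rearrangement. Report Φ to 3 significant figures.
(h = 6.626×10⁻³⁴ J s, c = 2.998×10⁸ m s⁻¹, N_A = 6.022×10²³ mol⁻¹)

Product: 0.493 mmol = 4.93×10⁻⁴ mol.
Photon energy at 382 nm: hc/λ = (6.626×10⁻³⁴)(2.998×10⁸)/(382×10⁻⁹) = 5.200×10⁻¹⁹ J.
Energy delivered: (49.0 W)(31.68 s) = 1552 J.
Photons incident: 1552 / 5.200×10⁻¹⁹ = 2.985×10²¹, i.e. 2.985×10²¹/6.022×10²³ = 0.004957 mol.
Fraction absorbed: 1 − 81.7/100 = 0.1830.
Photons absorbed: 0.1830 × 0.004957 = 9.071×10⁻⁴ mol.
Φ = 4.93×10⁻⁴ mol / 9.071×10⁻⁴ mol photons = 0.543.

Φ = 0.543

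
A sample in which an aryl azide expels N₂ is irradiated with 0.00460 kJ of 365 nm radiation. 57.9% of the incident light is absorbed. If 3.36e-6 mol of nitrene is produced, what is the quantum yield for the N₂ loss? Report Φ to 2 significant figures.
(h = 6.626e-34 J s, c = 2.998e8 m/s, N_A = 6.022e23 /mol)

Photon energy at 365 nm: hc/λ = (6.626e-34)(2.998e8)/(365e-9) = 5.442e-19 J.
Incident energy: 0.00460 kJ = 4.60 J.
Photons incident: 4.60 / 5.442e-19 = 8.453e18, i.e. 8.453e18/6.022e23 = 1.404e-5 mol.
Photons absorbed: 0.579 × 1.404e-5 = 8.129e-6 mol.
Φ = 3.36e-6 mol / 8.129e-6 mol photons = 0.41.

Φ = 0.41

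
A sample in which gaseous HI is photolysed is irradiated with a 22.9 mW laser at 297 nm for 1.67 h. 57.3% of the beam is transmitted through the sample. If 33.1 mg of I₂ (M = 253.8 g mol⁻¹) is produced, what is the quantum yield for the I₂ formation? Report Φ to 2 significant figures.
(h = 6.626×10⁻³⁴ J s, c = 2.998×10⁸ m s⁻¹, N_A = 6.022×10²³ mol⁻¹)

Φ = 0.89

Product: 33.1 mg / 253.8 g mol⁻¹ = 1.304×10⁻⁴ mol.
Photon energy at 297 nm: hc/λ = (6.626×10⁻³⁴)(2.998×10⁸)/(297×10⁻⁹) = 6.688×10⁻¹⁹ J.
Energy delivered: (22.9 mW)(6012 s) = 137.7 J.
Photons incident: 137.7 / 6.688×10⁻¹⁹ = 2.059×10²⁰, i.e. 2.059×10²⁰/6.022×10²³ = 3.419×10⁻⁴ mol.
Fraction absorbed: 1 − 57.3/100 = 0.4270.
Photons absorbed: 0.4270 × 3.419×10⁻⁴ = 1.460×10⁻⁴ mol.
Φ = 1.304×10⁻⁴ mol / 1.460×10⁻⁴ mol photons = 0.89.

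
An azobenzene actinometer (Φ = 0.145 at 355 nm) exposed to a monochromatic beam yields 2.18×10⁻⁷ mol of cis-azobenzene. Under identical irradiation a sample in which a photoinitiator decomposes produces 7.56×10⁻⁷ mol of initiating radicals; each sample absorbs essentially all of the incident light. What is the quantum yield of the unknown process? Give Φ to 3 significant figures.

Φ = 0.503

Photons absorbed by the actinometer: 2.18×10⁻⁷ / 0.145 = 1.503×10⁻⁶ mol.
Φ(unknown) = 7.56×10⁻⁷ / 1.503×10⁻⁶ = 0.503.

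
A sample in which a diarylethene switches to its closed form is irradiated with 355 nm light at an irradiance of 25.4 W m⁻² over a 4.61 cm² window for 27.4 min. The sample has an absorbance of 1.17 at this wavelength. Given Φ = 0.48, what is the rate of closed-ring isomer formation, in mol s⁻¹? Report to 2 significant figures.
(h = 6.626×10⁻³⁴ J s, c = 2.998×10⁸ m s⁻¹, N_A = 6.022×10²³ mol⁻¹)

1.6×10⁻⁸ mol s⁻¹

Photon energy at 355 nm: hc/λ = (6.626×10⁻³⁴)(2.998×10⁸)/(355×10⁻⁹) = 5.596×10⁻¹⁹ J.
Energy delivered: (25.4 W m⁻²)(4.61×10⁻⁴ m²)(1644 s) = 19.25 J.
Photons incident: 19.25 / 5.596×10⁻¹⁹ = 3.440×10¹⁹, i.e. 3.440×10¹⁹/6.022×10²³ = 5.712×10⁻⁵ mol.
Fraction absorbed: 1 − 10^(−1.17) = 0.9324.
Photons absorbed: 0.9324 × 5.712×10⁻⁵ = 5.326×10⁻⁵ mol.
Product formed: 0.48 × 5.326×10⁻⁵ = 2.556×10⁻⁵ mol.
Rate: 2.556×10⁻⁵ / 1644 s = 1.6×10⁻⁸ mol s⁻¹.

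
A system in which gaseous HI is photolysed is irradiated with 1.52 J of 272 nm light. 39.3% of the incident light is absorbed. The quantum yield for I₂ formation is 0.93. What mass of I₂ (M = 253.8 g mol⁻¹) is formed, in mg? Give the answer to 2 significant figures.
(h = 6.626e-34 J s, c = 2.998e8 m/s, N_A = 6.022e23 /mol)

0.32 mg

Photon energy at 272 nm: hc/λ = (6.626e-34)(2.998e8)/(272e-9) = 7.303e-19 J.
Photons incident: 1.52 / 7.303e-19 = 2.081e18, i.e. 2.081e18/6.022e23 = 3.456e-6 mol.
Photons absorbed: 0.393 × 3.456e-6 = 1.358e-6 mol.
Product: Φ × n_abs = 0.93 × 1.358e-6 = 1.263e-6 mol.
Mass: 1.263e-6 × 253.8 = 3.205e-4 g = 0.32 mg.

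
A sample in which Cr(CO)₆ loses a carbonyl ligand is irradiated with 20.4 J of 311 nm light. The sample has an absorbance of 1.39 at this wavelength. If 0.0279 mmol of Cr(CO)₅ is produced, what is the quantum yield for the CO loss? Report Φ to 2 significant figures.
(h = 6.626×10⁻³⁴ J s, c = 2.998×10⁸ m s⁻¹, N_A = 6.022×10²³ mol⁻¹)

Product: 0.0279 mmol = 2.79×10⁻⁵ mol.
Photon energy at 311 nm: hc/λ = (6.626×10⁻³⁴)(2.998×10⁸)/(311×10⁻⁹) = 6.387×10⁻¹⁹ J.
Photons incident: 20.4 / 6.387×10⁻¹⁹ = 3.194×10¹⁹, i.e. 3.194×10¹⁹/6.022×10²³ = 5.304×10⁻⁵ mol.
Fraction absorbed: 1 − 10^(−1.39) = 0.9593.
Photons absorbed: 0.9593 × 5.304×10⁻⁵ = 5.088×10⁻⁵ mol.
Φ = 2.79×10⁻⁵ mol / 5.088×10⁻⁵ mol photons = 0.55.

Φ = 0.55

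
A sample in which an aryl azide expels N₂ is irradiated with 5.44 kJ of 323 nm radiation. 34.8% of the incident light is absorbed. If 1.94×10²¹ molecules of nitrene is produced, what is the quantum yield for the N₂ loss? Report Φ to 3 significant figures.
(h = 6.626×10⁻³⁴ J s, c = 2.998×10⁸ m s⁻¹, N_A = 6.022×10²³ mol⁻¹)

Φ = 0.630

Product: 1.94×10²¹ / 6.022×10²³ = 0.003222 mol.
Photon energy at 323 nm: hc/λ = (6.626×10⁻³⁴)(2.998×10⁸)/(323×10⁻⁹) = 6.150×10⁻¹⁹ J.
Incident energy: 5.44 kJ = 5440 J.
Photons incident: 5440 / 6.150×10⁻¹⁹ = 8.846×10²¹, i.e. 8.846×10²¹/6.022×10²³ = 0.01469 mol.
Photons absorbed: 0.348 × 0.01469 = 0.005112 mol.
Φ = 0.003222 mol / 0.005112 mol photons = 0.630.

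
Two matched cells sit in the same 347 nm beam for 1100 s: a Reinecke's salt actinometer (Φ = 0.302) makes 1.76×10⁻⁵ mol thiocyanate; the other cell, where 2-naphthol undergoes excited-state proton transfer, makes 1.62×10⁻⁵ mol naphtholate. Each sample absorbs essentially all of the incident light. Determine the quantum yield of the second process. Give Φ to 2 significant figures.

Φ = 0.28

Photons absorbed by the actinometer: 1.76×10⁻⁵ / 0.302 = 5.828×10⁻⁵ mol.
Φ(unknown) = 1.62×10⁻⁵ / 5.828×10⁻⁵ = 0.28.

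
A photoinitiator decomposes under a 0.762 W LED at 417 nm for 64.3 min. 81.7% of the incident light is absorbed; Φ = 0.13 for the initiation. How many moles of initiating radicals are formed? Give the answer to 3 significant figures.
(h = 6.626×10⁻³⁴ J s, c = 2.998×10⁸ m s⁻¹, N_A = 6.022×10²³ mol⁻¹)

Photon energy at 417 nm: hc/λ = (6.626×10⁻³⁴)(2.998×10⁸)/(417×10⁻⁹) = 4.764×10⁻¹⁹ J.
Energy delivered: (0.762 W)(3858 s) = 2940 J.
Photons incident: 2940 / 4.764×10⁻¹⁹ = 6.171×10²¹, i.e. 6.171×10²¹/6.022×10²³ = 0.01025 mol.
Photons absorbed: 0.817 × 0.01025 = 0.008374 mol.
Product: Φ × n_abs = 0.13 × 0.008374 = 0.001089 mol.

0.00109 mol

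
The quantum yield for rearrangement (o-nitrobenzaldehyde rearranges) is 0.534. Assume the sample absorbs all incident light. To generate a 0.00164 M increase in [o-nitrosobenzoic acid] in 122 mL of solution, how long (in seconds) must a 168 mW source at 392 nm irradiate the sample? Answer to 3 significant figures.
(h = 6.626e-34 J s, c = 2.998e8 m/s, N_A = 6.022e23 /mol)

t ≈ 681 s

Product: (0.00164 M)(0.122 L) = 2.001e-4 mol.
Photons that must be absorbed: 2.001e-4 / 0.534 = 3.747e-4 mol.
Photon energy: hc/λ = 5.068e-19 J; per mole, 3.052e5 J mol⁻¹.
Energy required: 3.747e-4 × 3.052e5 = 114.4 J.
Time: 114.4 J / 0.168 W = 681 s.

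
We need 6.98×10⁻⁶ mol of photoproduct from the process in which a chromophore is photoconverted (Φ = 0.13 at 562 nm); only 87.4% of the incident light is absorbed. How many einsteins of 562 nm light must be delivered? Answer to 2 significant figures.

Photons that must be absorbed: 6.98×10⁻⁶ / 0.13 = 5.369×10⁻⁵ mol.
Incident photons needed: 5.369×10⁻⁵ / 0.874 = 6.143×10⁻⁵ mol.

6.1×10⁻⁵ einstein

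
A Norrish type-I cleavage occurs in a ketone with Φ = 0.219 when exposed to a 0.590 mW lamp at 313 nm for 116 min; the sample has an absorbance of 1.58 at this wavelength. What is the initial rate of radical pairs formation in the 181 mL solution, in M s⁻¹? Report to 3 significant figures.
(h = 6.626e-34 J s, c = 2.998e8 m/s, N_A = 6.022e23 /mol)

1.82e-9 M s⁻¹

Photon energy at 313 nm: hc/λ = (6.626e-34)(2.998e8)/(313e-9) = 6.347e-19 J.
Energy delivered: (0.590 mW)(6960 s) = 4.106 J.
Photons incident: 4.106 / 6.347e-19 = 6.469e18, i.e. 6.469e18/6.022e23 = 1.074e-5 mol.
Fraction absorbed: 1 − 10^(−1.58) = 0.9737.
Photons absorbed: 0.9737 × 1.074e-5 = 1.046e-5 mol.
Product formed: 0.219 × 1.046e-5 = 2.291e-6 mol.
Rate: 2.291e-6 mol / (6960 s × 0.181 L) = 1.82e-9 M s⁻¹.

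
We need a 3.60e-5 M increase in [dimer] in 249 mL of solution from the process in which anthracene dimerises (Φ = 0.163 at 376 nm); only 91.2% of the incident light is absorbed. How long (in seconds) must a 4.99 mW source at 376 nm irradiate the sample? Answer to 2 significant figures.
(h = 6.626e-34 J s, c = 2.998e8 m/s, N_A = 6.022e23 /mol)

Product: (3.60e-5 M)(0.249 L) = 8.964e-6 mol.
Photons that must be absorbed: 8.964e-6 / 0.163 = 5.499e-5 mol.
Incident photons needed: 5.499e-5 / 0.912 = 6.030e-5 mol.
Photon energy: hc/λ = 5.283e-19 J; per mole, 3.181e5 J mol⁻¹.
Energy required: 6.030e-5 × 3.181e5 = 19.18 J.
Time: 19.18 J / 0.00499 W = 3800 s.

t ≈ 3800 s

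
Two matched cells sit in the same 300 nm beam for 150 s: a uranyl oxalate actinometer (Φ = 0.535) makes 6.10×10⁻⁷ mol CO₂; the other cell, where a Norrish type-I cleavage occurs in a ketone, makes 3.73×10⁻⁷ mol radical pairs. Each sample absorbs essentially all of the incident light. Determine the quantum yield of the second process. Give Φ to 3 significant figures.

Photons absorbed by the actinometer: 6.10×10⁻⁷ / 0.535 = 1.140×10⁻⁶ mol.
Φ(unknown) = 3.73×10⁻⁷ / 1.140×10⁻⁶ = 0.327.

Φ = 0.327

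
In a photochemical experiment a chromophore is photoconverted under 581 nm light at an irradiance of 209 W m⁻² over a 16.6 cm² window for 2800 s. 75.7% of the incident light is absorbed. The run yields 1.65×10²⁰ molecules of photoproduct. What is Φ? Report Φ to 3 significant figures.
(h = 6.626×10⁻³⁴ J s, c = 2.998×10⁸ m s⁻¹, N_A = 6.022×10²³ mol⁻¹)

Φ = 0.0767

Product: 1.65×10²⁰ / 6.022×10²³ = 2.740×10⁻⁴ mol.
Photon energy at 581 nm: hc/λ = (6.626×10⁻³⁴)(2.998×10⁸)/(581×10⁻⁹) = 3.419×10⁻¹⁹ J.
Energy delivered: (209 W m⁻²)(16.6×10⁻⁴ m²)(2800 s) = 971.4 J.
Photons incident: 971.4 / 3.419×10⁻¹⁹ = 2.841×10²¹, i.e. 2.841×10²¹/6.022×10²³ = 0.004718 mol.
Photons absorbed: 0.757 × 0.004718 = 0.003572 mol.
Φ = 2.740×10⁻⁴ mol / 0.003572 mol photons = 0.0767.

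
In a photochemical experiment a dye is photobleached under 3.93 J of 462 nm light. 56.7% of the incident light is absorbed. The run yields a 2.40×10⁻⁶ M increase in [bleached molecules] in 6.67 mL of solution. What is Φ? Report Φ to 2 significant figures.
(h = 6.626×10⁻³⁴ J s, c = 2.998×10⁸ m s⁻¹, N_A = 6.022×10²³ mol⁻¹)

Φ = 0.0019

Product: (2.40×10⁻⁶ M)(0.00667 L) = 1.601×10⁻⁸ mol.
Photon energy at 462 nm: hc/λ = (6.626×10⁻³⁴)(2.998×10⁸)/(462×10⁻⁹) = 4.300×10⁻¹⁹ J.
Photons incident: 3.93 / 4.300×10⁻¹⁹ = 9.140×10¹⁸, i.e. 9.140×10¹⁸/6.022×10²³ = 1.518×10⁻⁵ mol.
Photons absorbed: 0.567 × 1.518×10⁻⁵ = 8.607×10⁻⁶ mol.
Φ = 1.601×10⁻⁸ mol / 8.607×10⁻⁶ mol photons = 0.0019.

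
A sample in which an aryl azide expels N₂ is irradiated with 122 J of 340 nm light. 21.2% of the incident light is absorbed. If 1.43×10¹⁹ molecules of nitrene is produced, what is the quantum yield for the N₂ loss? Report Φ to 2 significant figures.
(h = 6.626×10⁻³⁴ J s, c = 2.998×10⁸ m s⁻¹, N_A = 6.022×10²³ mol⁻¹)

Φ = 0.32

Product: 1.43×10¹⁹ / 6.022×10²³ = 2.375×10⁻⁵ mol.
Photon energy at 340 nm: hc/λ = (6.626×10⁻³⁴)(2.998×10⁸)/(340×10⁻⁹) = 5.843×10⁻¹⁹ J.
Photons incident: 122 / 5.843×10⁻¹⁹ = 2.088×10²⁰, i.e. 2.088×10²⁰/6.022×10²³ = 3.467×10⁻⁴ mol.
Photons absorbed: 0.212 × 3.467×10⁻⁴ = 7.350×10⁻⁵ mol.
Φ = 2.375×10⁻⁵ mol / 7.350×10⁻⁵ mol photons = 0.32.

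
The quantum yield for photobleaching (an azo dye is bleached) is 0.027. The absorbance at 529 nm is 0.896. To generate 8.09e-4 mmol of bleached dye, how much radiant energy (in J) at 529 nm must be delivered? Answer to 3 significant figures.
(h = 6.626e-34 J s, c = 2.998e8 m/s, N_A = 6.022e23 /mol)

7.76 J

Product: 8.09e-4 mmol = 8.09e-7 mol.
Photons that must be absorbed: 8.09e-7 / 0.027 = 2.996e-5 mol.
Fraction absorbed: 1 − 10^(−0.896) = 0.8729.
Incident photons needed: 2.996e-5 / 0.8729 = 3.432e-5 mol.
Photon energy: hc/λ = 3.755e-19 J; per mole, 2.261e5 J mol⁻¹.
Energy required: 3.432e-5 × 2.261e5 = 7.76 J.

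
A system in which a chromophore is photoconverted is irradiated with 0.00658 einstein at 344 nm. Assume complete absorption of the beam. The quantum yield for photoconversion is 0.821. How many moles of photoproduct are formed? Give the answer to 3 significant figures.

Product: Φ × n_abs = 0.821 × 0.00658 = 0.005402 mol.

0.00540 mol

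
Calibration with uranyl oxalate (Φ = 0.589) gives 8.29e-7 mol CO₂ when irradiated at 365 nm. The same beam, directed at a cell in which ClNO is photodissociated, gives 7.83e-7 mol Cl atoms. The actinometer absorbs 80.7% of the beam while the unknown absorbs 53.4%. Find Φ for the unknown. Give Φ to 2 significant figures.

Φ = 0.84

Photons absorbed by the actinometer: 8.29e-7 / 0.589 = 1.407e-6 mol.
Incident flux: 1.407e-6 / 0.807 = 1.743e-6 einstein.
Absorbed by unknown: 0.534 × 1.743e-6 = 9.308e-7 mol.
Φ(unknown) = 7.83e-7 / 9.308e-7 = 0.84.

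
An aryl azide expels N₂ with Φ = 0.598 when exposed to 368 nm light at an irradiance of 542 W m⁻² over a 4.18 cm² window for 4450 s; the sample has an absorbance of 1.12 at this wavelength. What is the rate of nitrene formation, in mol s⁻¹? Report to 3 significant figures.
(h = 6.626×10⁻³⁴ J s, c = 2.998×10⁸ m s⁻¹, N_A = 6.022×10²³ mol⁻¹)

3.85×10⁻⁷ mol s⁻¹

Photon energy at 368 nm: hc/λ = (6.626×10⁻³⁴)(2.998×10⁸)/(368×10⁻⁹) = 5.398×10⁻¹⁹ J.
Energy delivered: (542 W m⁻²)(4.18×10⁻⁴ m²)(4450 s) = 1008 J.
Photons incident: 1008 / 5.398×10⁻¹⁹ = 1.867×10²¹, i.e. 1.867×10²¹/6.022×10²³ = 0.003100 mol.
Fraction absorbed: 1 − 10^(−1.12) = 0.9241.
Photons absorbed: 0.9241 × 0.003100 = 0.002865 mol.
Product formed: 0.598 × 0.002865 = 0.001713 mol.
Rate: 0.001713 / 4450 s = 3.85×10⁻⁷ mol s⁻¹.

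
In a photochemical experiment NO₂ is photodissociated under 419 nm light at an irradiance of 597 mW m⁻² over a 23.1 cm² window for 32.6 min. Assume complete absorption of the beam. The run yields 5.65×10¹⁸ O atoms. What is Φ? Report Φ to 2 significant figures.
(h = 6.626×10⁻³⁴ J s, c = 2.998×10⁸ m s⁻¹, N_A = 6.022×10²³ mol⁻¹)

Φ = 0.99

Product: 5.65×10¹⁸ / 6.022×10²³ = 9.382×10⁻⁶ mol.
Photon energy at 419 nm: hc/λ = (6.626×10⁻³⁴)(2.998×10⁸)/(419×10⁻⁹) = 4.741×10⁻¹⁹ J.
Energy delivered: (597 mW m⁻²)(23.1×10⁻⁴ m²)(1956 s) = 2.697 J.
Photons incident: 2.697 / 4.741×10⁻¹⁹ = 5.689×10¹⁸, i.e. 5.689×10¹⁸/6.022×10²³ = 9.447×10⁻⁶ mol.
Φ = 9.382×10⁻⁶ mol / 9.447×10⁻⁶ mol photons = 0.99.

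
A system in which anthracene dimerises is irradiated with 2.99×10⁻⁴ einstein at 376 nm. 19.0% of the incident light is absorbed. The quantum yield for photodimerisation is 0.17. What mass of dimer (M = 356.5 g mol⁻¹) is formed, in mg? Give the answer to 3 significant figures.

Photons absorbed: 0.190 × 2.99×10⁻⁴ = 5.681×10⁻⁵ mol.
Product: Φ × n_abs = 0.17 × 5.681×10⁻⁵ = 9.658×10⁻⁶ mol.
Mass: 9.658×10⁻⁶ × 356.5 = 0.003443 g = 3.44 mg.

3.44 mg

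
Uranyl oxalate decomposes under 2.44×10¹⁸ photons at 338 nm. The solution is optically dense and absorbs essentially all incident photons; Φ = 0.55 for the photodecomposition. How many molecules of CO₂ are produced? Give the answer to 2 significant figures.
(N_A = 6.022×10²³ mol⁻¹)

1.3×10¹⁸ molecules

Moles of photons: 2.44×10¹⁸ / 6.022×10²³ = 4.052×10⁻⁶ mol.
Product: Φ × n_abs = 0.55 × 4.052×10⁻⁶ = 2.229×10⁻⁶ mol.
As a count: 2.229×10⁻⁶ × 6.022×10²³ = 1.3×10¹⁸.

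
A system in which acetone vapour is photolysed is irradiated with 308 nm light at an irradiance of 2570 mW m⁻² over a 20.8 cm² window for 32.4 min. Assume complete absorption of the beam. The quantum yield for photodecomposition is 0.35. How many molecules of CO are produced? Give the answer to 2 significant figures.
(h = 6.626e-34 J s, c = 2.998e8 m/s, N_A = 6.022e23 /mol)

Photon energy at 308 nm: hc/λ = (6.626e-34)(2.998e8)/(308e-9) = 6.450e-19 J.
Energy delivered: (2570 mW m⁻²)(20.8e-4 m²)(1944 s) = 10.39 J.
Photons incident: 10.39 / 6.450e-19 = 1.611e19, i.e. 1.611e19/6.022e23 = 2.675e-5 mol.
Product: Φ × n_abs = 0.35 × 2.675e-5 = 9.362e-6 mol.
As a count: 9.362e-6 × 6.022e23 = 5.6e18.

5.6e18 molecules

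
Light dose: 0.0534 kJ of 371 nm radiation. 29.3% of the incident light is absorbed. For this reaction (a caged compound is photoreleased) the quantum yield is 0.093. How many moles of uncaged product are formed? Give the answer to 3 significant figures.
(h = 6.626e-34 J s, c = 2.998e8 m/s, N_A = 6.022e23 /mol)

Photon energy at 371 nm: hc/λ = (6.626e-34)(2.998e8)/(371e-9) = 5.354e-19 J.
Incident energy: 0.0534 kJ = 53.4 J.
Photons incident: 53.4 / 5.354e-19 = 9.974e19, i.e. 9.974e19/6.022e23 = 1.656e-4 mol.
Photons absorbed: 0.293 × 1.656e-4 = 4.852e-5 mol.
Product: Φ × n_abs = 0.093 × 4.852e-5 = 4.512e-6 mol.

4.51e-6 mol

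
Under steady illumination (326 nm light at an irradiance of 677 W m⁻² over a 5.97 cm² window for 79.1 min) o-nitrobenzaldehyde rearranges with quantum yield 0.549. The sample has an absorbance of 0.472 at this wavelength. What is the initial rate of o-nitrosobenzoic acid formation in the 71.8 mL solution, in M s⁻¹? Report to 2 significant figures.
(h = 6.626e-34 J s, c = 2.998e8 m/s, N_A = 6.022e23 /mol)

Photon energy at 326 nm: hc/λ = (6.626e-34)(2.998e8)/(326e-9) = 6.093e-19 J.
Energy delivered: (677 W m⁻²)(5.97e-4 m²)(4746 s) = 1918 J.
Photons incident: 1918 / 6.093e-19 = 3.148e21, i.e. 3.148e21/6.022e23 = 0.005227 mol.
Fraction absorbed: 1 − 10^(−0.472) = 0.6627.
Photons absorbed: 0.6627 × 0.005227 = 0.003464 mol.
Product formed: 0.549 × 0.003464 = 0.001902 mol.
Rate: 0.001902 mol / (4746 s × 0.0718 L) = 5.6e-6 M s⁻¹.

5.6e-6 M s⁻¹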